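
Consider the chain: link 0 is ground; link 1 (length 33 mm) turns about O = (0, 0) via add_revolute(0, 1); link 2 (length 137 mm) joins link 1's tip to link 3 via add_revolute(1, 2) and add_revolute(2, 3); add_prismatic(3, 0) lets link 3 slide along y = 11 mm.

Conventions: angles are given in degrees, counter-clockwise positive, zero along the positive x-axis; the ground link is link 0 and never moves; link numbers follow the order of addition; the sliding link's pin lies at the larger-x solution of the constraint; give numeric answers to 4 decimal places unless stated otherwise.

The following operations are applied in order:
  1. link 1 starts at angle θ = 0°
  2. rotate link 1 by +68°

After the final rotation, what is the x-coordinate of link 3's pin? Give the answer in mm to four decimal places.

geometry: r = 33 mm, L = 137 mm, e = 11 mm; θ starts at 0°
rotate link 1 by +68°: θ ← 0° +68° = 68°
crank pin P = (r cos θ, r sin θ) = (12.362018, 30.597067)
h = r sin θ − e = 30.597067 − 11 = 19.597067
x = r cos θ + √(L² − h²) = 12.362018 + 135.591132 = 147.953149

147.9531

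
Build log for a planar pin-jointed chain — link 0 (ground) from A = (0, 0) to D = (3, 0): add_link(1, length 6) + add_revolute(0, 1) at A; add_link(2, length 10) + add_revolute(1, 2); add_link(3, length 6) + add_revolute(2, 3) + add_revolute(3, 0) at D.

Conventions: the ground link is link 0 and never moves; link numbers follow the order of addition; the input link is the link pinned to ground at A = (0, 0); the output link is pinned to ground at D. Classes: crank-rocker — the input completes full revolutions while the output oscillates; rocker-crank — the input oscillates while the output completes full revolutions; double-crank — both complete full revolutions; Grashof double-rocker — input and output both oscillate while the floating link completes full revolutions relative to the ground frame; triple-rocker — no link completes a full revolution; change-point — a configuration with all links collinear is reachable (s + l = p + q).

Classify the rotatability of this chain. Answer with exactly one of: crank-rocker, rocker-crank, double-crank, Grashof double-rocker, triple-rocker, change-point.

lengths: ground=3, input=6, coupler=10, output=6
sorted: s=3 (shortest), l=10 (longest), p+q=12
s + l = 13 vs p + q = 12
s + l > p + q → non-Grashof → no link fully rotates → triple-rocker

triple-rocker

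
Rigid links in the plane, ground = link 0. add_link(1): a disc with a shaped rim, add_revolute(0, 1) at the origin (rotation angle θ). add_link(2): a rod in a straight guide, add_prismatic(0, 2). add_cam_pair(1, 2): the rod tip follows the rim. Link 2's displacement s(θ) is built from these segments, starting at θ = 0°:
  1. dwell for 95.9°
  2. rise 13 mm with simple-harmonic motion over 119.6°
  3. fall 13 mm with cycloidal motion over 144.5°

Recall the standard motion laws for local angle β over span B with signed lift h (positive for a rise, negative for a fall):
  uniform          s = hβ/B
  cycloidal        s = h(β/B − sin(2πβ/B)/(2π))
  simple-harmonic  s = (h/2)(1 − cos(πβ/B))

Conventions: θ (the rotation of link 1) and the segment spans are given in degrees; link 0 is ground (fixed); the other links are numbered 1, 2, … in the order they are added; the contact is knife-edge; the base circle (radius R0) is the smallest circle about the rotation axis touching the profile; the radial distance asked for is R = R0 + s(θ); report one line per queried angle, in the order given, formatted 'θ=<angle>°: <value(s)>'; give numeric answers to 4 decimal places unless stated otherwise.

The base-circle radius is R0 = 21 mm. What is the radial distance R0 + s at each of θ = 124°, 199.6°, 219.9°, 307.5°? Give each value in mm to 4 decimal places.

segment 1 (0° to 95.9°, dwell): s unchanged at 0.0000
θ = 124° falls in segment 2 (95.9° to 215.5°, simple-harmonic, h = 13): β = 124 − 95.9 = 28.1°, B = 119.6°; Δs = 13/2·(1 − cos(π·0.2349)) = 1.6917; s = 0.0000 + 1.6917 = 1.6917
θ = 199.6° falls in segment 2 (95.9° to 215.5°, simple-harmonic, h = 13): β = 199.6 − 95.9 = 103.7°, B = 119.6°; Δs = 13/2·(1 − cos(π·0.8671)) = 12.4413; s = 0.0000 + 12.4413 = 12.4413
segment 2 (95.9° to 215.5°, simple-harmonic, h = 13) is passed completely: s = 0.0000 + (13) = 13.0000
θ = 219.9° falls in segment 3 (215.5° to 360°, cycloidal, h = -13): β = 219.9 − 215.5 = 4.4°, B = 144.5°; Δs = -13·(0.0304 − sin(2π·0.0304)/(2π)) = -0.0024; s = 13.0000 − 0.0024 = 12.9976
θ = 307.5° falls in segment 3 (215.5° to 360°, cycloidal, h = -13): β = 307.5 − 215.5 = 92°, B = 144.5°; Δs = -13·(0.6367 − sin(2π·0.6367)/(2π)) = -9.8431; s = 13.0000 − 9.8431 = 3.1569
θ=124°: R = R0 + s = 21 + 1.6917 = 22.6917
θ=199.6°: R = R0 + s = 21 + 12.4413 = 33.4413
θ=219.9°: R = R0 + s = 21 + 12.9976 = 33.9976
θ=307.5°: R = R0 + s = 21 + 3.1569 = 24.1569

θ=124°: 22.6917
θ=199.6°: 33.4413
θ=219.9°: 33.9976
θ=307.5°: 24.1569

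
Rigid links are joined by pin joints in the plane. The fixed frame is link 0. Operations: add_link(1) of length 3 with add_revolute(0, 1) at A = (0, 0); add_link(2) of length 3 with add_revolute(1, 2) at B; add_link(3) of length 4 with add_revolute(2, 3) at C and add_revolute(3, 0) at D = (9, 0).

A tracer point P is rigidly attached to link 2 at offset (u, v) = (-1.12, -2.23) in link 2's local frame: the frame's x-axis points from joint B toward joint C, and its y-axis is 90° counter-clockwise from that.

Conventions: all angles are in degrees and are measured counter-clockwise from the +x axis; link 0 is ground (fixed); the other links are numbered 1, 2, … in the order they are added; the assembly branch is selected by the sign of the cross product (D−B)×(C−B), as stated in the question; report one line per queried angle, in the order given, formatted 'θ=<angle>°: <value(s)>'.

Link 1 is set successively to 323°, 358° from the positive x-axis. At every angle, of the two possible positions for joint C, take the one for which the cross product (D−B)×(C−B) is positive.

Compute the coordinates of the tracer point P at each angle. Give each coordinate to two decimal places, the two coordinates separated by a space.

A=(0,0), D=(9.00,0)
θ=323°: B = A + 3.00·(cos323°, sin323°) = (2.3959, -1.8054)
θ=323°: |BD| = 6.8464
θ=323°: circle(B,3.00) ∩ circle(D,4.00): a=2.9120, h=0.7213
θ=323°:   candidates: C₊=(5.0146,-0.3418) cross=4.938; C₋=(5.3950,-1.7333) cross=-4.938
θ=323°:   branch + wants cross > 0 → take C=(5.0146,-0.3418) (cross=4.938)
θ=323°: ex = (C−B)/|BC| = (0.8729,0.4879); ey = (-0.4879,0.8729)
θ=323°: P = B + -1.12·ex + -2.23·ey = (2.5062,-4.2985)
θ=358°: B = A + 3.00·(cos358°, sin358°) = (2.9982, -0.1047)
θ=358°: |BD| = 6.0027
θ=358°: circle(B,3.00) ∩ circle(D,4.00): a=2.4183, h=1.7753
θ=358°:   candidates: C₊=(5.3851,1.7125) cross=10.657; C₋=(5.4471,-1.8376) cross=-10.657
θ=358°:   branch + wants cross > 0 → take C=(5.3851,1.7125) (cross=10.657)
θ=358°: ex = (C−B)/|BC| = (0.7957,0.6057); ey = (-0.6057,0.7957)
θ=358°: P = B + -1.12·ex + -2.23·ey = (3.4579,-2.5575)

θ=323°: 2.51 -4.30
θ=358°: 3.46 -2.56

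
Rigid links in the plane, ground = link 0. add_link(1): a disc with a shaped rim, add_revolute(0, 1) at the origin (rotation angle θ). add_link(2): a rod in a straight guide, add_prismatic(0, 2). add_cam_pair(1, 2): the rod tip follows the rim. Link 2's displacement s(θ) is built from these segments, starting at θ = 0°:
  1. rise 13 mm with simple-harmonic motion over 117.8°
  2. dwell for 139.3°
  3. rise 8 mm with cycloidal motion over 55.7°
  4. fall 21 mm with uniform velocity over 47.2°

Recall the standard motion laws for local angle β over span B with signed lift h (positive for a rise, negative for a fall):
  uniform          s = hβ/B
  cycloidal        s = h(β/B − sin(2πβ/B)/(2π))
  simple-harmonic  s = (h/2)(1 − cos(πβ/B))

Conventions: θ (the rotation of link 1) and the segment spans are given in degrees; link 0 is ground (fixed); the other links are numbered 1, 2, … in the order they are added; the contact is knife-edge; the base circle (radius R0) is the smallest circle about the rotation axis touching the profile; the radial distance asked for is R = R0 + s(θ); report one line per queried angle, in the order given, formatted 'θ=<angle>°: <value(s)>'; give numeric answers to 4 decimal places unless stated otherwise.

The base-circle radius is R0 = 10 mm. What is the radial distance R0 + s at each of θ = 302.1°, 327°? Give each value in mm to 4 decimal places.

segment 1 (0° to 117.8°, simple-harmonic, h = 13) is passed completely: s = 0.0000 + (13) = 13.0000
segment 2 (117.8° to 257.1°, dwell): s unchanged at 13.0000
θ = 302.1° falls in segment 3 (257.1° to 312.8°, cycloidal, h = 8): β = 302.1 − 257.1 = 45°, B = 55.7°; Δs = 8·(0.8079 − sin(2π·0.8079)/(2π)) = 7.6531; s = 13.0000 + 7.6531 = 20.6531
segment 3 (257.1° to 312.8°, cycloidal, h = 8) is passed completely: s = 13.0000 + (8) = 21.0000
θ = 327° falls in segment 4 (312.8° to 360°, uniform, h = -21): β = 327 − 312.8 = 14.2°, B = 47.2°; Δs = -21·14.2/47.2 = -6.3178; s = 21.0000 − 6.3178 = 14.6822
θ=302.1°: R = R0 + s = 10 + 20.6531 = 30.6531
θ=327°: R = R0 + s = 10 + 14.6822 = 24.6822

θ=302.1°: 30.6531
θ=327°: 24.6822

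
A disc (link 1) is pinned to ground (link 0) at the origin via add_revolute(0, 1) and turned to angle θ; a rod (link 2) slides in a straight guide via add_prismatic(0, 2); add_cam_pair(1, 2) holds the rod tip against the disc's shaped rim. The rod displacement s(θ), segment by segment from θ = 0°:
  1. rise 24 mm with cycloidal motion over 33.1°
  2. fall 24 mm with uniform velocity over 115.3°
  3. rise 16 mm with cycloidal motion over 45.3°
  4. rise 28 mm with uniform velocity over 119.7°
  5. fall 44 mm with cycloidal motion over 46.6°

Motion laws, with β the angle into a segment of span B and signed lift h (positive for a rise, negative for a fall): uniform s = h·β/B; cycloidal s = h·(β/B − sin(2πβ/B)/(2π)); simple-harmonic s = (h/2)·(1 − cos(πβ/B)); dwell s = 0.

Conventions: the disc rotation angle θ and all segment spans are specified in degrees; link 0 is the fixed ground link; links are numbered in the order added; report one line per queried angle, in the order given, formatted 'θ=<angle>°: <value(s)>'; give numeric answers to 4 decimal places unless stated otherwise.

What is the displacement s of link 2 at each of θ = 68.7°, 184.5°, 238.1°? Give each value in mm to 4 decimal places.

segment 1 (0° to 33.1°, cycloidal, h = 24) is passed completely: s = 0.0000 + (24) = 24.0000
θ = 68.7° falls in segment 2 (33.1° to 148.4°, uniform, h = -24): β = 68.7 − 33.1 = 35.6°, B = 115.3°; Δs = -24·35.6/115.3 = -7.4102; s = 24.0000 − 7.4102 = 16.5898
segment 2 (33.1° to 148.4°, uniform, h = -24) is passed completely: s = 24.0000 + (-24) = 0.0000
θ = 184.5° falls in segment 3 (148.4° to 193.7°, cycloidal, h = 16): β = 184.5 − 148.4 = 36.1°, B = 45.3°; Δs = 16·(0.7969 − sin(2π·0.7969)/(2π)) = 15.1872; s = 0.0000 + 15.1872 = 15.1872
segment 3 (148.4° to 193.7°, cycloidal, h = 16) is passed completely: s = 0.0000 + (16) = 16.0000
θ = 238.1° falls in segment 4 (193.7° to 313.4°, uniform, h = 28): β = 238.1 − 193.7 = 44.4°, B = 119.7°; Δs = 28·44.4/119.7 = 10.3860; s = 16.0000 + 10.3860 = 26.3860

θ=68.7°: 16.5898
θ=184.5°: 15.1872
θ=238.1°: 26.3860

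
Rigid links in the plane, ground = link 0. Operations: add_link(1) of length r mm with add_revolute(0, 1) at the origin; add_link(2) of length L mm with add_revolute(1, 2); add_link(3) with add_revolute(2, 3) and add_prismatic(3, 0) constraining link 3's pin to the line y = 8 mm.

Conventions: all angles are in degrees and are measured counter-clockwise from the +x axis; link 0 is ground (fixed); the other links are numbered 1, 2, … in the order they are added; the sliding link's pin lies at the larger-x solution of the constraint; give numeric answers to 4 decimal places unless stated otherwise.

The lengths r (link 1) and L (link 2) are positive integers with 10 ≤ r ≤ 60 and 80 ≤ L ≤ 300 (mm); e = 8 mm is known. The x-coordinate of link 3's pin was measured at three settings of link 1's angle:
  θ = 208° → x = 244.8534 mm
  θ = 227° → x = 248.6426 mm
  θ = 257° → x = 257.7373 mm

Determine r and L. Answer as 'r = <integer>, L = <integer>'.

constraint per measurement: (x − r cos θ)² + (r sin θ − e)² = L²
subtracting the θ₁ and θ₂ equations cancels the r² and L² terms:
r = (x₁² − x₂²) / (2[(x₁cos θ₁ + e sin θ₁) − (x₂cos θ₂ + e sin θ₂)]) = 20.9995 → r = 21
L² = (x₁ − r cos θ₁)² + (r sin θ₁ − e)² = 69696.0242 → L = 264.0000 → L = 264
check at θ₃=257°: x = 257.7373 (printed 257.7373) ✓

r = 21, L = 264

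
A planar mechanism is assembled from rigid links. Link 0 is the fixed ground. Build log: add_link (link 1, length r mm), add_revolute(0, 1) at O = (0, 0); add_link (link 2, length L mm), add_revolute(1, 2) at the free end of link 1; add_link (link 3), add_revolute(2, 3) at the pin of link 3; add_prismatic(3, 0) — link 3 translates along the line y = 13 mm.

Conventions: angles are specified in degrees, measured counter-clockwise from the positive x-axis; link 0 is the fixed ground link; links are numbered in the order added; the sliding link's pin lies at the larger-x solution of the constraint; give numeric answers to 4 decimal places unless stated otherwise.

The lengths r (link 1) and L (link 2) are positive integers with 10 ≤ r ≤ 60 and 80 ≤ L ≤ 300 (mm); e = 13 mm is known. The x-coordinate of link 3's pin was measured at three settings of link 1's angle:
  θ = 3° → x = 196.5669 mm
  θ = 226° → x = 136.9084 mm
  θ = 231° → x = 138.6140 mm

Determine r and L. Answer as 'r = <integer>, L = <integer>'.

constraint per measurement: (x − r cos θ)² + (r sin θ − e)² = L²
subtracting the θ₁ and θ₂ equations cancels the r² and L² terms:
r = (x₁² − x₂²) / (2[(x₁cos θ₁ + e sin θ₁) − (x₂cos θ₂ + e sin θ₂)]) = 33.0000 → r = 33
L² = (x₁ − r cos θ₁)² + (r sin θ₁ − e)² = 26896.0061 → L = 164.0000 → L = 164
check at θ₃=231°: x = 138.6140 (printed 138.6140) ✓

r = 33, L = 164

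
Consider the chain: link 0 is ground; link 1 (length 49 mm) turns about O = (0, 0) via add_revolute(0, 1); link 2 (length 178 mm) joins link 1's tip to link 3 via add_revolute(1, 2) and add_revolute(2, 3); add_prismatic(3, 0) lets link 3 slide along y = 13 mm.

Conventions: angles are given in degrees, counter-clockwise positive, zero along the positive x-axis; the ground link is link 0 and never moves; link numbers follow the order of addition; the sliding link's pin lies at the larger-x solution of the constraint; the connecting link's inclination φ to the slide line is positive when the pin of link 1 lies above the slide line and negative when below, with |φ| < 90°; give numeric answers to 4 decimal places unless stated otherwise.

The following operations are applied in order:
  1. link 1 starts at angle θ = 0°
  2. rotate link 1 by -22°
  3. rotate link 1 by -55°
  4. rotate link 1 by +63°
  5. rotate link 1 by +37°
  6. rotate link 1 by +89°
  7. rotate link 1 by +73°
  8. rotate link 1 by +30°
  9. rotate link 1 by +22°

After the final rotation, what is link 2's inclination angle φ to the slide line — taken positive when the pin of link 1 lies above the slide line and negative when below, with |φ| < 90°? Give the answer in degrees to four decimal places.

geometry: r = 49 mm, L = 178 mm, e = 13 mm; θ starts at 0°
rotate link 1 by -22°: θ ← 0° -22° = -22°
rotate link 1 by -55°: θ ← -22° -55° = -77°
rotate link 1 by +63°: θ ← -77° +63° = -14°
rotate link 1 by +37°: θ ← -14° +37° = 23°
rotate link 1 by +89°: θ ← 23° +89° = 112°
rotate link 1 by +73°: θ ← 112° +73° = 185°
rotate link 1 by +30°: θ ← 185° +30° = 215°
rotate link 1 by +22°: θ ← 215° +22° = 237°
h = r sin θ − e = -41.094858 − 13 = -54.094858
sin φ = h / L = -54.094858 / 178 = -0.30390370
φ = arcsin(-0.30390370) = -17.692220°

-17.6922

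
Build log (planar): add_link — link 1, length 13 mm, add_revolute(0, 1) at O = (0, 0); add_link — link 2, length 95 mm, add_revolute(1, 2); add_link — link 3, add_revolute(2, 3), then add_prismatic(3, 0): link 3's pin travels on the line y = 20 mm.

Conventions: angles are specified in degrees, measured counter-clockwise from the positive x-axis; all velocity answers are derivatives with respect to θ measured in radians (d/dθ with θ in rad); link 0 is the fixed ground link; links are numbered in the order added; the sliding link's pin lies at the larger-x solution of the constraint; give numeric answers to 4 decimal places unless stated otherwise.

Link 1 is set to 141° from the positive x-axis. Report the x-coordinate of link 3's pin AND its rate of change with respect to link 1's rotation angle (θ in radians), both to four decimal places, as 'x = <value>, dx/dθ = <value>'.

geometry: r = 13 mm, L = 95 mm, e = 20 mm
crank pin P = (r cos θ, r sin θ) = (-10.102897, 8.181165)
h = r sin θ − e = 8.181165 − 20 = -11.818835
x = r cos θ + √(L² − h²) = -10.102897 + 94.261950 = 84.159052
dx/dθ = −r sin θ − h·r cos θ/√(L² − h²) (θ in radians; h = -11.818835) = -9.447895

x = 84.1591, dx/dθ = -9.4479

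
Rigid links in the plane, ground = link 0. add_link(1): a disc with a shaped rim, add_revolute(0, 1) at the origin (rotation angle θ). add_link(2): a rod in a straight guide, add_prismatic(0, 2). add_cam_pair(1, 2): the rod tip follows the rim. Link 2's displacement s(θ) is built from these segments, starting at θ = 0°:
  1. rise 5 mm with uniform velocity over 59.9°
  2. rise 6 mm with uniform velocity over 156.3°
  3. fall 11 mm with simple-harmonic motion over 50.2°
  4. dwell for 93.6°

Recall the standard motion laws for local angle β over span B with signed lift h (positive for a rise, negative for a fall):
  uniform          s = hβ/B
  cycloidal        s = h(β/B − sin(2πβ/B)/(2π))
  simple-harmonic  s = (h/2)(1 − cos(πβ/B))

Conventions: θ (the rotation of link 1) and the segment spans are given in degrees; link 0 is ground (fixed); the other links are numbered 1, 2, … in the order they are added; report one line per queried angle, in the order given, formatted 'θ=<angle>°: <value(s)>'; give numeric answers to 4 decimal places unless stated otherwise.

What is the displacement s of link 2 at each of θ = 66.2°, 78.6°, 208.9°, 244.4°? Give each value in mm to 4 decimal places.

segment 1 (0° to 59.9°, uniform, h = 5) is passed completely: s = 0.0000 + (5) = 5.0000
θ = 66.2° falls in segment 2 (59.9° to 216.2°, uniform, h = 6): β = 66.2 − 59.9 = 6.3°, B = 156.3°; Δs = 6·6.3/156.3 = 0.2418; s = 5.0000 + 0.2418 = 5.2418
θ = 78.6° falls in segment 2 (59.9° to 216.2°, uniform, h = 6): β = 78.6 − 59.9 = 18.7°, B = 156.3°; Δs = 6·18.7/156.3 = 0.7179; s = 5.0000 + 0.7179 = 5.7179
θ = 208.9° falls in segment 2 (59.9° to 216.2°, uniform, h = 6): β = 208.9 − 59.9 = 149°, B = 156.3°; Δs = 6·149/156.3 = 5.7198; s = 5.0000 + 5.7198 = 10.7198
segment 2 (59.9° to 216.2°, uniform, h = 6) is passed completely: s = 5.0000 + (6) = 11.0000
θ = 244.4° falls in segment 3 (216.2° to 266.4°, simple-harmonic, h = -11): β = 244.4 − 216.2 = 28.2°, B = 50.2°; Δs = -11/2·(1 − cos(π·0.5618)) = -6.5603; s = 11.0000 − 6.5603 = 4.4397

θ=66.2°: 5.2418
θ=78.6°: 5.7179
θ=208.9°: 10.7198
θ=244.4°: 4.4397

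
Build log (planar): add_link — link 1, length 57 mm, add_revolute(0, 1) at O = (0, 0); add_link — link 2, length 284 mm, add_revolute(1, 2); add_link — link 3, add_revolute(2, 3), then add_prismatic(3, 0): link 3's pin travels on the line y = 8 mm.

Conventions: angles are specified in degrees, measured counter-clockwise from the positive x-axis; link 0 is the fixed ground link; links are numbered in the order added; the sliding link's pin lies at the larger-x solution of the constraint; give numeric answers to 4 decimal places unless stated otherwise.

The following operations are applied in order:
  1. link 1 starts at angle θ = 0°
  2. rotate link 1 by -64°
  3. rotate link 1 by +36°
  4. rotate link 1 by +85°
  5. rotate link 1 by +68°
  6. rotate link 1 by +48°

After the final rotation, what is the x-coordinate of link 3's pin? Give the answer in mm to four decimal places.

geometry: r = 57 mm, L = 284 mm, e = 8 mm; θ starts at 0°
rotate link 1 by -64°: θ ← 0° -64° = -64°
rotate link 1 by +36°: θ ← -64° +36° = -28°
rotate link 1 by +85°: θ ← -28° +85° = 57°
rotate link 1 by +68°: θ ← 57° +68° = 125°
rotate link 1 by +48°: θ ← 125° +48° = 173°
crank pin P = (r cos θ, r sin θ) = (-56.575131, 6.946553)
h = r sin θ − e = 6.946553 − 8 = -1.053447
x = r cos θ + √(L² − h²) = -56.575131 + 283.998046 = 227.422916

227.4229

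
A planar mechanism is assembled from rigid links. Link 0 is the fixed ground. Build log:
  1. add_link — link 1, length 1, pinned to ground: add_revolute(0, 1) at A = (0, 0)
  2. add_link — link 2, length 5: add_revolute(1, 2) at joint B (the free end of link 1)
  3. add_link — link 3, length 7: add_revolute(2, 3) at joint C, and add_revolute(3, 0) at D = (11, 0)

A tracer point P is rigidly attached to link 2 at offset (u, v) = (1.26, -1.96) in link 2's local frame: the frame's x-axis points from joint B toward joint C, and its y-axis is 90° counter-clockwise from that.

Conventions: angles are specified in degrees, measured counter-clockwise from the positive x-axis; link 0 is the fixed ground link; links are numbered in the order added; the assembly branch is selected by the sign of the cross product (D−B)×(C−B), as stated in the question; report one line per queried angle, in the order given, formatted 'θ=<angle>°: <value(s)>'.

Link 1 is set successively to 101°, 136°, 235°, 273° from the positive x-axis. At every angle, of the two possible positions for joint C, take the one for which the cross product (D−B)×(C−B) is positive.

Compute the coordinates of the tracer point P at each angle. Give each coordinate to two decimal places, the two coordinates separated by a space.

A=(0,0), D=(11.00,0)
θ=101°: B = A + 1.00·(cos101°, sin101°) = (-0.1908, 0.9816)
θ=101°: |BD| = 11.2338
θ=101°: circle(B,5.00) ∩ circle(D,7.00): a=4.5487, h=2.0759
θ=101°:   candidates: C₊=(4.5219,2.6521) cross=23.321; C₋=(4.1591,-1.4838) cross=-23.321
θ=101°:   branch + wants cross > 0 → take C=(4.5219,2.6521) (cross=23.321)
θ=101°: ex = (C−B)/|BC| = (0.9425,0.3341); ey = (-0.3341,0.9425)
θ=101°: P = B + 1.26·ex + -1.96·ey = (1.6516,-0.4448)
θ=136°: B = A + 1.00·(cos136°, sin136°) = (-0.7193, 0.6947)
θ=136°: |BD| = 11.7399
θ=136°: circle(B,5.00) ∩ circle(D,7.00): a=4.8478, h=1.2243
θ=136°:   candidates: C₊=(4.1924,1.6299) cross=14.373; C₋=(4.0475,-0.8143) cross=-14.373
θ=136°:   branch + wants cross > 0 → take C=(4.1924,1.6299) (cross=14.373)
θ=136°: ex = (C−B)/|BC| = (0.9823,0.1871); ey = (-0.1871,0.9823)
θ=136°: P = B + 1.26·ex + -1.96·ey = (0.8850,-0.9951)
θ=235°: B = A + 1.00·(cos235°, sin235°) = (-0.5736, -0.8192)
θ=235°: |BD| = 11.6025
θ=235°: circle(B,5.00) ∩ circle(D,7.00): a=4.7670, h=1.5085
θ=235°:   candidates: C₊=(4.0750,1.0222) cross=17.503; C₋=(4.2880,-1.9874) cross=-17.503
θ=235°:   branch + wants cross > 0 → take C=(4.0750,1.0222) (cross=17.503)
θ=235°: ex = (C−B)/|BC| = (0.9297,0.3683); ey = (-0.3683,0.9297)
θ=235°: P = B + 1.26·ex + -1.96·ey = (1.3197,-2.1774)
θ=273°: B = A + 1.00·(cos273°, sin273°) = (0.0523, -0.9986)
θ=273°: |BD| = 10.9931
θ=273°: circle(B,5.00) ∩ circle(D,7.00): a=4.4050, h=2.3656
θ=273°:   candidates: C₊=(4.2242,1.7574) cross=26.006; C₋=(4.6540,-2.9543) cross=-26.006
θ=273°:   branch + wants cross > 0 → take C=(4.2242,1.7574) (cross=26.006)
θ=273°: ex = (C−B)/|BC| = (0.8344,0.5512); ey = (-0.5512,0.8344)
θ=273°: P = B + 1.26·ex + -1.96·ey = (2.1840,-1.9395)

θ=101°: 1.65 -0.44
θ=136°: 0.89 -1.00
θ=235°: 1.32 -2.18
θ=273°: 2.18 -1.94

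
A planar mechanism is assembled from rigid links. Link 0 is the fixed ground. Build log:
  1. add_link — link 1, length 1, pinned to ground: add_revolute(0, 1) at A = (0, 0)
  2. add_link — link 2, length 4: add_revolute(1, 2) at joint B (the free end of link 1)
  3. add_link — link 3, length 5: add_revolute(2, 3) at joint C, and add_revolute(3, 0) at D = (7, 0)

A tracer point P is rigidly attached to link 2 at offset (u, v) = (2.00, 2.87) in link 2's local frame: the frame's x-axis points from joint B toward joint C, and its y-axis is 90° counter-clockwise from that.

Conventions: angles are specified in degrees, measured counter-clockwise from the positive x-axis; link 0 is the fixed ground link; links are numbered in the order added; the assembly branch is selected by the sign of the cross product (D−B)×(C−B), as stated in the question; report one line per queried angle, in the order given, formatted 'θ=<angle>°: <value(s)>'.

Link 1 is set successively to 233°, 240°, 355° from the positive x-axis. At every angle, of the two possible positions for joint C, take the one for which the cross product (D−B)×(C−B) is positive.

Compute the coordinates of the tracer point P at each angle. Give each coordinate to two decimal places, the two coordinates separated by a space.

A=(0,0), D=(7.00,0)
θ=233°: B = A + 1.00·(cos233°, sin233°) = (-0.6018, -0.7986)
θ=233°: |BD| = 7.6437
θ=233°: circle(B,4.00) ∩ circle(D,5.00): a=3.2331, h=2.3552
θ=233°:   candidates: C₊=(2.3675,1.8815) cross=18.002; C₋=(2.8597,-2.8032) cross=-18.002
θ=233°:   branch + wants cross > 0 → take C=(2.3675,1.8815) (cross=18.002)
θ=233°: ex = (C−B)/|BC| = (0.7423,0.6700); ey = (-0.6700,0.7423)
θ=233°: P = B + 2.00·ex + 2.87·ey = (-1.0401,2.6719)
θ=240°: B = A + 1.00·(cos240°, sin240°) = (-0.5000, -0.8660)
θ=240°: |BD| = 7.5498
θ=240°: circle(B,4.00) ∩ circle(D,5.00): a=3.1789, h=2.4279
θ=240°:   candidates: C₊=(2.3794,1.9105) cross=18.330; C₋=(2.9364,-2.9133) cross=-18.330
θ=240°:   branch + wants cross > 0 → take C=(2.3794,1.9105) (cross=18.330)
θ=240°: ex = (C−B)/|BC| = (0.7198,0.6941); ey = (-0.6941,0.7198)
θ=240°: P = B + 2.00·ex + 2.87·ey = (-1.0525,2.5882)
θ=355°: B = A + 1.00·(cos355°, sin355°) = (0.9962, -0.0872)
θ=355°: |BD| = 6.0044
θ=355°: circle(B,4.00) ∩ circle(D,5.00): a=2.2528, h=3.3053
θ=355°:   candidates: C₊=(3.2008,3.2505) cross=19.846; C₋=(3.2967,-3.3594) cross=-19.846
θ=355°:   branch + wants cross > 0 → take C=(3.2008,3.2505) (cross=19.846)
θ=355°: ex = (C−B)/|BC| = (0.5511,0.8344); ey = (-0.8344,0.5511)
θ=355°: P = B + 2.00·ex + 2.87·ey = (-0.2963,3.1634)

θ=233°: -1.04 2.67
θ=240°: -1.05 2.59
θ=355°: -0.30 3.16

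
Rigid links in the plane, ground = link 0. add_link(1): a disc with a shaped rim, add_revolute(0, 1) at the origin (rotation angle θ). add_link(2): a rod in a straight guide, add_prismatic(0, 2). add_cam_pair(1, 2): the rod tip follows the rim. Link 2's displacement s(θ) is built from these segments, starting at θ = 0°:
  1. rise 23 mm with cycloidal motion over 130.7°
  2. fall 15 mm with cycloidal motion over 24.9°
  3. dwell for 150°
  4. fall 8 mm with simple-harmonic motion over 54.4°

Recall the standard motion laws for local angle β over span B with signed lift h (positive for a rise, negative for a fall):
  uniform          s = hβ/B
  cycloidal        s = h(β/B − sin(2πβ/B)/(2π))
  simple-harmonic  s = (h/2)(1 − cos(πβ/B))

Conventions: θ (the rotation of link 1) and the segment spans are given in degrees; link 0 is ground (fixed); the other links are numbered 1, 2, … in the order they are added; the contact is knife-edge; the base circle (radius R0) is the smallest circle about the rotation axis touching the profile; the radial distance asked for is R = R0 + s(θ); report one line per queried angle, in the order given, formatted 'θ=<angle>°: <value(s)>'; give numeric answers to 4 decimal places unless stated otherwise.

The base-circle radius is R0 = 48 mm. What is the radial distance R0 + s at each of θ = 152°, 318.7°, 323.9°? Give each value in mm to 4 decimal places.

segment 1 (0° to 130.7°, cycloidal, h = 23) is passed completely: s = 0.0000 + (23) = 23.0000
θ = 152° falls in segment 2 (130.7° to 155.6°, cycloidal, h = -15): β = 152 − 130.7 = 21.3°, B = 24.9°; Δs = -15·(0.8554 − sin(2π·0.8554)/(2π)) = -14.7138; s = 23.0000 − 14.7138 = 8.2862
segment 2 (130.7° to 155.6°, cycloidal, h = -15) is passed completely: s = 23.0000 + (-15) = 8.0000
segment 3 (155.6° to 305.6°, dwell): s unchanged at 8.0000
θ = 318.7° falls in segment 4 (305.6° to 360°, simple-harmonic, h = -8): β = 318.7 − 305.6 = 13.1°, B = 54.4°; Δs = -8/2·(1 − cos(π·0.2408)) = -1.0911; s = 8.0000 − 1.0911 = 6.9089
θ = 323.9° falls in segment 4 (305.6° to 360°, simple-harmonic, h = -8): β = 323.9 − 305.6 = 18.3°, B = 54.4°; Δs = -8/2·(1 − cos(π·0.3364)) = -2.0334; s = 8.0000 − 2.0334 = 5.9666
θ=152°: R = R0 + s = 48 + 8.2862 = 56.2862
θ=318.7°: R = R0 + s = 48 + 6.9089 = 54.9089
θ=323.9°: R = R0 + s = 48 + 5.9666 = 53.9666

θ=152°: 56.2862
θ=318.7°: 54.9089
θ=323.9°: 53.9666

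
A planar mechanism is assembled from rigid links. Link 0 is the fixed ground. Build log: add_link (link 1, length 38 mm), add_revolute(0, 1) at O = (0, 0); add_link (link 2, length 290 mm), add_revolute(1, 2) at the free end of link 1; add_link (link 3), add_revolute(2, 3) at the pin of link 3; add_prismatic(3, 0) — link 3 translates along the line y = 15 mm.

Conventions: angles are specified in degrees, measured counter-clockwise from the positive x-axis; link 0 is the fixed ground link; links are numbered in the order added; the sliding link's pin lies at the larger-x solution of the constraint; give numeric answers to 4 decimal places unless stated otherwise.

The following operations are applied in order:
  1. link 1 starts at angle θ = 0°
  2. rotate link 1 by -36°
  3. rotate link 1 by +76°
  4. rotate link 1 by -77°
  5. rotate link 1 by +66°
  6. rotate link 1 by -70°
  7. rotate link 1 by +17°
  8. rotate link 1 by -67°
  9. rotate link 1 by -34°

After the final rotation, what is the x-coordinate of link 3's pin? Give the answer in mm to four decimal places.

geometry: r = 38 mm, L = 290 mm, e = 15 mm; θ starts at 0°
rotate link 1 by -36°: θ ← 0° -36° = -36°
rotate link 1 by +76°: θ ← -36° +76° = 40°
rotate link 1 by -77°: θ ← 40° -77° = -37°
rotate link 1 by +66°: θ ← -37° +66° = 29°
rotate link 1 by -70°: θ ← 29° -70° = -41°
rotate link 1 by +17°: θ ← -41° +17° = -24°
rotate link 1 by -67°: θ ← -24° -67° = -91°
rotate link 1 by -34°: θ ← -91° -34° = -125°
crank pin P = (r cos θ, r sin θ) = (-21.795905, -31.127778)
h = r sin θ − e = -31.127778 − 15 = -46.127778
x = r cos θ + √(L² − h²) = -21.795905 + 286.307925 = 264.512021

264.5120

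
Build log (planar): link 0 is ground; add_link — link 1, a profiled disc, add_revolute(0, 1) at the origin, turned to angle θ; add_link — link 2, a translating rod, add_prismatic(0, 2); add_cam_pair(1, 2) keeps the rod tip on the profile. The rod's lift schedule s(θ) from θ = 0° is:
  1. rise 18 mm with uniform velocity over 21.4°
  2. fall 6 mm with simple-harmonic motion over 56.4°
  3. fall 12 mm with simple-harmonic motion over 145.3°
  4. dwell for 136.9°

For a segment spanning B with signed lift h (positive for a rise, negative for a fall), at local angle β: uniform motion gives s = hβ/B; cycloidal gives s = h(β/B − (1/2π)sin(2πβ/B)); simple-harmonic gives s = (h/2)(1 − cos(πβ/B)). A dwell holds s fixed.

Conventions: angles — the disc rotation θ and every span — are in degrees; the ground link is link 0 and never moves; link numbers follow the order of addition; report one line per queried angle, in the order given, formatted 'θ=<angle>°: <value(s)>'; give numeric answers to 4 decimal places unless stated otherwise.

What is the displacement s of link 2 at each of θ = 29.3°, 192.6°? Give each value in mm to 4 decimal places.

seg 1 [0°–21.4°] uniform, h=18: full span → s += 18 → s = 18.0000
seg 2 [21.4°–77.8°] simple-harmonic, h=-6: θ=29.3° here. β=7.9, B=56.4. -6/2·(1 − cos(π·0.1401)) = -0.2858 → s = 17.7142
seg 2 [21.4°–77.8°] simple-harmonic, h=-6: full span → s += -6 → s = 12.0000
seg 3 [77.8°–223.1°] simple-harmonic, h=-12: θ=192.6° here. β=114.8, B=145.3. -12/2·(1 − cos(π·0.7901)) = -10.7420 → s = 1.2580

θ=29.3°: 17.7142
θ=192.6°: 1.2580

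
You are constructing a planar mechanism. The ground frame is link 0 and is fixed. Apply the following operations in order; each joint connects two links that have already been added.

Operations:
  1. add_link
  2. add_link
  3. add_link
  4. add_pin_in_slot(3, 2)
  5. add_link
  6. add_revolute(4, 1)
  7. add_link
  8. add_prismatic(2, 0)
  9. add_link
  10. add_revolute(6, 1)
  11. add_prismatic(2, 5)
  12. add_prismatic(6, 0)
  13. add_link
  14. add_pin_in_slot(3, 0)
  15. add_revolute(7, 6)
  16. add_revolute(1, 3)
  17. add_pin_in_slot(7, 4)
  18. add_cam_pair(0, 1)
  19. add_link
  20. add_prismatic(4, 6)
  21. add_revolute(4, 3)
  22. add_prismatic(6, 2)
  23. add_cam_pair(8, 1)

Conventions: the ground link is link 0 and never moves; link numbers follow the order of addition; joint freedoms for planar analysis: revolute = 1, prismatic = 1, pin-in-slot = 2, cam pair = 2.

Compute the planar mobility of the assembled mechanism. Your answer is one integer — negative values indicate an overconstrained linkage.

L=1 J1=0 J2=0
add link → L=2 J1=0 J2=0
add link → L=3 J1=0 J2=0
add link → L=4 J1=0 J2=0
PS@3,2 dof=2 J2 → L=4 J1=0 J2=1
add link → L=5 J1=0 J2=1
R@4,1 dof=1 J1 → L=5 J1=1 J2=1
add link → L=6 J1=1 J2=1
P@2,0 dof=1 J1 → L=6 J1=2 J2=1
add link → L=7 J1=2 J2=1
R@6,1 dof=1 J1 → L=7 J1=3 J2=1
P@2,5 dof=1 J1 → L=7 J1=4 J2=1
P@6,0 dof=1 J1 → L=7 J1=5 J2=1
add link → L=8 J1=5 J2=1
PS@3,0 dof=2 J2 → L=8 J1=5 J2=2
R@7,6 dof=1 J1 → L=8 J1=6 J2=2
R@1,3 dof=1 J1 → L=8 J1=7 J2=2
PS@7,4 dof=2 J2 → L=8 J1=7 J2=3
C@0,1 dof=2 J2 → L=8 J1=7 J2=4
add link → L=9 J1=7 J2=4
P@4,6 dof=1 J1 → L=9 J1=8 J2=4
R@4,3 dof=1 J1 → L=9 J1=9 J2=4
P@6,2 dof=1 J1 → L=9 J1=10 J2=4
C@8,1 dof=2 J2 → L=9 J1=10 J2=5
M=3(L−1)−2J1−J2=3·8−2·10−5=-1

M = -1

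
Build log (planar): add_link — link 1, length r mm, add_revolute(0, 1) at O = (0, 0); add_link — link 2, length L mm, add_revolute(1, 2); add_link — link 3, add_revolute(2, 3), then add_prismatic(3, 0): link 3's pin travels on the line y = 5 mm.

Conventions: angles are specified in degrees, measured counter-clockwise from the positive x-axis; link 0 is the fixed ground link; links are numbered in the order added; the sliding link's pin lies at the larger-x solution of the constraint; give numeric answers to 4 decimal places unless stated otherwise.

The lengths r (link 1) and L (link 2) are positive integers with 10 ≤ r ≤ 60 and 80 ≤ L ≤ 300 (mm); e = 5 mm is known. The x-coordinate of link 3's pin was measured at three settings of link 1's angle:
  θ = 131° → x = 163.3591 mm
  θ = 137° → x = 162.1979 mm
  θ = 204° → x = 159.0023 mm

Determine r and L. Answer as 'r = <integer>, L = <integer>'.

constraint per measurement: (x − r cos θ)² + (r sin θ − e)² = L²
subtracting the θ₁ and θ₂ equations cancels the r² and L² terms:
r = (x₁² − x₂²) / (2[(x₁cos θ₁ + e sin θ₁) − (x₂cos θ₂ + e sin θ₂)]) = 15.9990 → r = 16
L² = (x₁ − r cos θ₁)² + (r sin θ₁ − e)² = 30275.9848 → L = 174.0000 → L = 174
check at θ₃=204°: x = 159.0023 (printed 159.0023) ✓

r = 16, L = 174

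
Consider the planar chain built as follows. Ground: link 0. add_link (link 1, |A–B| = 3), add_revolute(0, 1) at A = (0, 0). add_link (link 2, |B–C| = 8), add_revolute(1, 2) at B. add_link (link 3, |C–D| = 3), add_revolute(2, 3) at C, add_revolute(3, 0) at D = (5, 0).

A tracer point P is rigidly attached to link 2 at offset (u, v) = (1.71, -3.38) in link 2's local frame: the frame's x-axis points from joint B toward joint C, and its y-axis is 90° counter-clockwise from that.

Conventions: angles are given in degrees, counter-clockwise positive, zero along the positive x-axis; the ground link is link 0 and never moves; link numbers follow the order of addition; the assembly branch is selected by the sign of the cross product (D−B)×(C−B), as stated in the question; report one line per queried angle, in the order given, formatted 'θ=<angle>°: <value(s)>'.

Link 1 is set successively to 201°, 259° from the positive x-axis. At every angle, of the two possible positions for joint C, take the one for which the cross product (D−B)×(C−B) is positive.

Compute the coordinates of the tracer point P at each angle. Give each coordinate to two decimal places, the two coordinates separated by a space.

A=(0,0), D=(5.00,0)
θ=201°: B = A + 3.00·(cos201°, sin201°) = (-2.8007, -1.0751)
θ=201°: |BD| = 7.8745
θ=201°: circle(B,8.00) ∩ circle(D,3.00): a=7.4295, h=2.9668
θ=201°:   candidates: C₊=(4.1542,2.8783) cross=23.362; C₋=(4.9643,-2.9998) cross=-23.362
θ=201°:   branch + wants cross > 0 → take C=(4.1542,2.8783) (cross=23.362)
θ=201°: ex = (C−B)/|BC| = (0.8694,0.4942); ey = (-0.4942,0.8694)
θ=201°: P = B + 1.71·ex + -3.38·ey = (0.3562,-3.1685)
θ=259°: B = A + 3.00·(cos259°, sin259°) = (-0.5724, -2.9449)
θ=259°: |BD| = 6.3027
θ=259°: circle(B,8.00) ∩ circle(D,3.00): a=7.5146, h=2.7443
θ=259°:   candidates: C₊=(4.7892,2.9926) cross=17.297; C₋=(7.3537,-1.8601) cross=-17.297
θ=259°:   branch + wants cross > 0 → take C=(4.7892,2.9926) (cross=17.297)
θ=259°: ex = (C−B)/|BC| = (0.6702,0.7422); ey = (-0.7422,0.6702)
θ=259°: P = B + 1.71·ex + -3.38·ey = (3.0822,-3.9410)

θ=201°: 0.36 -3.17
θ=259°: 3.08 -3.94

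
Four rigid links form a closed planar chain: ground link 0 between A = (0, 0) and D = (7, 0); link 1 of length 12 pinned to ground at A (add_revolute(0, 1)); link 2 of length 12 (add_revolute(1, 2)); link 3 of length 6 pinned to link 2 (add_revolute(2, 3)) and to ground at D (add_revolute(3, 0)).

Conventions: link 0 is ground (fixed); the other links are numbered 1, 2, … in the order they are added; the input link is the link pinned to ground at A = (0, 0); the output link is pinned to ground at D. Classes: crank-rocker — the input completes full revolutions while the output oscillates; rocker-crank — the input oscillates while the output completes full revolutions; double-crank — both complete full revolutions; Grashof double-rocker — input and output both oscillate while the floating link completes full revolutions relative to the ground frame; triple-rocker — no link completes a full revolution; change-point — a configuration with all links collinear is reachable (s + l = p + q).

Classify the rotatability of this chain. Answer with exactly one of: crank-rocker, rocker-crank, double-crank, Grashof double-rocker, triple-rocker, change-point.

lengths: ground=7, input=12, coupler=12, output=6
sorted: s=6 (shortest), l=12 (longest), p+q=19
s + l = 18 vs p + q = 19
s + l < p + q (Grashof) with shortest = output link → rocker-crank

rocker-crank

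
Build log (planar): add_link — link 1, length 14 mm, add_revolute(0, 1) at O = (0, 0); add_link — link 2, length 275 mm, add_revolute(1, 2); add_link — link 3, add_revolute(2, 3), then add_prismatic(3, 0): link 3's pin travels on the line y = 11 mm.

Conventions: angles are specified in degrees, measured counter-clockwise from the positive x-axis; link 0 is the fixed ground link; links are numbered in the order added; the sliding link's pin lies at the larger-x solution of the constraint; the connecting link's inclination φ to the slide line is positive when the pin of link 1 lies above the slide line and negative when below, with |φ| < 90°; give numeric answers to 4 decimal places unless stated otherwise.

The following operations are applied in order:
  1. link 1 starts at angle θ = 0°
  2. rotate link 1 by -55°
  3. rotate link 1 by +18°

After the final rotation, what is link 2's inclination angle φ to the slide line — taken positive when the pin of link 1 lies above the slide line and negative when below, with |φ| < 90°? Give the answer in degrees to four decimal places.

geometry: r = 14 mm, L = 275 mm, e = 11 mm; θ starts at 0°
rotate link 1 by -55°: θ ← 0° -55° = -55°
rotate link 1 by +18°: θ ← -55° +18° = -37°
h = r sin θ − e = -8.425410 − 11 = -19.425410
sin φ = h / L = -19.425410 / 275 = -0.07063786
φ = arcsin(-0.07063786) = -4.050624°

-4.0506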